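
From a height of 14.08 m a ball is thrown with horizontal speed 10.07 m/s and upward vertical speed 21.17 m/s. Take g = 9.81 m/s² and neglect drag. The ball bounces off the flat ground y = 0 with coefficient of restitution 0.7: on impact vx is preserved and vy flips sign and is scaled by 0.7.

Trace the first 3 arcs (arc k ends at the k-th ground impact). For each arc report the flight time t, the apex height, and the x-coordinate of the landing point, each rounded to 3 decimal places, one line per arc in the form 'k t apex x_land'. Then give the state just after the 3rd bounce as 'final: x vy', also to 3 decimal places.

1 4.902 36.922 49.359
2 3.841 18.092 88.039
3 2.689 8.865 115.115
final: 115.115 9.232

Arc 1: start y=14.080, vy=21.170 → t=4.902, apex=36.922, x_land=49.359, impact vy=-26.915
  bounce: vy ← 0.7·26.915 = 18.841
Arc 2: start y=0.000, vy=18.841 → t=3.841, apex=18.092, x_land=88.039, impact vy=-18.841
  bounce: vy ← 0.7·18.841 = 13.188
Arc 3: start y=0.000, vy=13.188 → t=2.689, apex=8.865, x_land=115.115, impact vy=-13.188
  bounce: vy ← 0.7·13.188 = 9.232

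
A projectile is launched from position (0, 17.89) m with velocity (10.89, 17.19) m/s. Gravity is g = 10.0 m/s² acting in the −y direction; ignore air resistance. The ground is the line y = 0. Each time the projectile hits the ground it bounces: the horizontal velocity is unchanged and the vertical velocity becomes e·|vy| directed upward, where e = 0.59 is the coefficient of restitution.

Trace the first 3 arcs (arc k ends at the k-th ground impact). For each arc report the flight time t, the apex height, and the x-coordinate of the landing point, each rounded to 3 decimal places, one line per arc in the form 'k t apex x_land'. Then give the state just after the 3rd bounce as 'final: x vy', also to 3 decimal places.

Arc 1: start y=17.890, vy=17.190 → t=4.275, apex=32.665, x_land=46.554, impact vy=-25.560
  bounce: vy ← 0.59·25.560 = 15.080
Arc 2: start y=0.000, vy=15.080 → t=3.016, apex=11.371, x_land=79.399, impact vy=-15.080
  bounce: vy ← 0.59·15.080 = 8.897
Arc 3: start y=0.000, vy=8.897 → t=1.779, apex=3.958, x_land=98.777, impact vy=-8.897
  bounce: vy ← 0.59·8.897 = 5.249

1 4.275 32.665 46.554
2 3.016 11.371 79.399
3 1.779 3.958 98.777
final: 98.777 5.249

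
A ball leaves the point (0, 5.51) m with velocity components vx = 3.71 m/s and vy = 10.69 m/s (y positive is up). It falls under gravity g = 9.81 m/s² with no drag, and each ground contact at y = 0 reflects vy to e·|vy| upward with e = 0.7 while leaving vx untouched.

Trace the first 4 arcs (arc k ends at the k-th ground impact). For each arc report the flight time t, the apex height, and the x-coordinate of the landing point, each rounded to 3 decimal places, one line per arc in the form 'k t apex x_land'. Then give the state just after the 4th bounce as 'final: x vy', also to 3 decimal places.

Arc 1: start y=5.510, vy=10.690 → t=2.610, apex=11.334, x_land=9.682, impact vy=-14.912
  bounce: vy ← 0.7·14.912 = 10.439
Arc 2: start y=0.000, vy=10.439 → t=2.128, apex=5.554, x_land=17.578, impact vy=-10.439
  bounce: vy ← 0.7·10.439 = 7.307
Arc 3: start y=0.000, vy=7.307 → t=1.490, apex=2.721, x_land=23.105, impact vy=-7.307
  bounce: vy ← 0.7·7.307 = 5.115
Arc 4: start y=0.000, vy=5.115 → t=1.043, apex=1.333, x_land=26.974, impact vy=-5.115
  bounce: vy ← 0.7·5.115 = 3.580

1 2.610 11.334 9.682
2 2.128 5.554 17.578
3 1.490 2.721 23.105
4 1.043 1.333 26.974
final: 26.974 3.580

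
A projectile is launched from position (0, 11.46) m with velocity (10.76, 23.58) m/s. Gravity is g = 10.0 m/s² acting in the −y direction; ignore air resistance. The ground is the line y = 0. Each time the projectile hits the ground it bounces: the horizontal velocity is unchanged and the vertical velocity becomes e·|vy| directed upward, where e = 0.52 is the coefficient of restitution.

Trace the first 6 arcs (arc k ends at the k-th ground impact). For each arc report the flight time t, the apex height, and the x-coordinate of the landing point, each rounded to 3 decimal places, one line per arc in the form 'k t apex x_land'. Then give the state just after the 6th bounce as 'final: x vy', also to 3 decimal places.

Arc 1: start y=11.460, vy=23.580 → t=5.160, apex=39.261, x_land=55.523, impact vy=-28.022
  bounce: vy ← 0.52·28.022 = 14.571
Arc 2: start y=0.000, vy=14.571 → t=2.914, apex=10.616, x_land=86.881, impact vy=-14.571
  bounce: vy ← 0.52·14.571 = 7.577
Arc 3: start y=0.000, vy=7.577 → t=1.515, apex=2.871, x_land=103.187, impact vy=-7.577
  bounce: vy ← 0.52·7.577 = 3.940
Arc 4: start y=0.000, vy=3.940 → t=0.788, apex=0.776, x_land=111.666, impact vy=-3.940
  bounce: vy ← 0.52·3.940 = 2.049
Arc 5: start y=0.000, vy=2.049 → t=0.410, apex=0.210, x_land=116.075, impact vy=-2.049
  bounce: vy ← 0.52·2.049 = 1.065
Arc 6: start y=0.000, vy=1.065 → t=0.213, apex=0.057, x_land=118.368, impact vy=-1.065
  bounce: vy ← 0.52·1.065 = 0.554

1 5.160 39.261 55.523
2 2.914 10.616 86.881
3 1.515 2.871 103.187
4 0.788 0.776 111.666
5 0.410 0.210 116.075
6 0.213 0.057 118.368
final: 118.368 0.554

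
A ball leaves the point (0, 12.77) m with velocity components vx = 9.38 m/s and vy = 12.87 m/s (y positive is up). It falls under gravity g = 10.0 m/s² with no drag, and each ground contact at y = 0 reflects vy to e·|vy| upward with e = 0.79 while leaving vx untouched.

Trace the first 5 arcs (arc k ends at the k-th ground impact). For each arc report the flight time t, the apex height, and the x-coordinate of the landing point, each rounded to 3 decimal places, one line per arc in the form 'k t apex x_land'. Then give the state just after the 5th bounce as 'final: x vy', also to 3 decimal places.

1 3.339 21.052 31.319
2 3.242 13.138 61.729
3 2.561 8.200 85.753
4 2.023 5.117 104.732
5 1.598 3.194 119.726
final: 119.726 6.314

Arc 1: start y=12.770, vy=12.870 → t=3.339, apex=21.052, x_land=31.319, impact vy=-20.519
  bounce: vy ← 0.79·20.519 = 16.210
Arc 2: start y=0.000, vy=16.210 → t=3.242, apex=13.138, x_land=61.729, impact vy=-16.210
  bounce: vy ← 0.79·16.210 = 12.806
Arc 3: start y=0.000, vy=12.806 → t=2.561, apex=8.200, x_land=85.753, impact vy=-12.806
  bounce: vy ← 0.79·12.806 = 10.117
Arc 4: start y=0.000, vy=10.117 → t=2.023, apex=5.117, x_land=104.732, impact vy=-10.117
  bounce: vy ← 0.79·10.117 = 7.992
Arc 5: start y=0.000, vy=7.992 → t=1.598, apex=3.194, x_land=119.726, impact vy=-7.992
  bounce: vy ← 0.79·7.992 = 6.314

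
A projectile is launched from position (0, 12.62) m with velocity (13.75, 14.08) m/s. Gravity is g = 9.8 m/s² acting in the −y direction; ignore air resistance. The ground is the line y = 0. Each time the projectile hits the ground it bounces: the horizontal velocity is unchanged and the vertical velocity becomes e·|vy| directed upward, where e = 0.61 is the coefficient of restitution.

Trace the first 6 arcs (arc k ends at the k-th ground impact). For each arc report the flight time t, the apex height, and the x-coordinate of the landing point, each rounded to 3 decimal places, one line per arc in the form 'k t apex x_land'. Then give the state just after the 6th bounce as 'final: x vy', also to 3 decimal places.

Arc 1: start y=12.620, vy=14.080 → t=3.591, apex=22.735, x_land=49.373, impact vy=-21.109
  bounce: vy ← 0.61·21.109 = 12.877
Arc 2: start y=0.000, vy=12.877 → t=2.628, apex=8.460, x_land=85.506, impact vy=-12.877
  bounce: vy ← 0.61·12.877 = 7.855
Arc 3: start y=0.000, vy=7.855 → t=1.603, apex=3.148, x_land=107.547, impact vy=-7.855
  bounce: vy ← 0.61·7.855 = 4.791
Arc 4: start y=0.000, vy=4.791 → t=0.978, apex=1.171, x_land=120.993, impact vy=-4.791
  bounce: vy ← 0.61·4.791 = 2.923
Arc 5: start y=0.000, vy=2.923 → t=0.596, apex=0.436, x_land=129.194, impact vy=-2.923
  bounce: vy ← 0.61·2.923 = 1.783
Arc 6: start y=0.000, vy=1.783 → t=0.364, apex=0.162, x_land=134.197, impact vy=-1.783
  bounce: vy ← 0.61·1.783 = 1.088

1 3.591 22.735 49.373
2 2.628 8.460 85.506
3 1.603 3.148 107.547
4 0.978 1.171 120.993
5 0.596 0.436 129.194
6 0.364 0.162 134.197
final: 134.197 1.088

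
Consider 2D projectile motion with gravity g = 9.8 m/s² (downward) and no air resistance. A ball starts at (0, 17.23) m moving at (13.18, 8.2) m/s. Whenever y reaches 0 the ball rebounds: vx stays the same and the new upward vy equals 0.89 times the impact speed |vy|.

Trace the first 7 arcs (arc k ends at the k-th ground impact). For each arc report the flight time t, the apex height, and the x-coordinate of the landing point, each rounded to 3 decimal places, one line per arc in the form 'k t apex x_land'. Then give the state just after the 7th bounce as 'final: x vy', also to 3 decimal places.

1 2.890 20.661 38.092
2 3.655 16.365 86.266
3 3.253 12.963 129.140
4 2.895 10.268 167.298
5 2.577 8.133 201.259
6 2.293 6.442 231.484
7 2.041 5.103 258.385
final: 258.385 8.901

Arc 1: start y=17.230, vy=8.200 → t=2.890, apex=20.661, x_land=38.092, impact vy=-20.123
  bounce: vy ← 0.89·20.123 = 17.910
Arc 2: start y=0.000, vy=17.910 → t=3.655, apex=16.365, x_land=86.266, impact vy=-17.910
  bounce: vy ← 0.89·17.910 = 15.940
Arc 3: start y=0.000, vy=15.940 → t=3.253, apex=12.963, x_land=129.140, impact vy=-15.940
  bounce: vy ← 0.89·15.940 = 14.186
Arc 4: start y=0.000, vy=14.186 → t=2.895, apex=10.268, x_land=167.298, impact vy=-14.186
  bounce: vy ← 0.89·14.186 = 12.626
Arc 5: start y=0.000, vy=12.626 → t=2.577, apex=8.133, x_land=201.259, impact vy=-12.626
  bounce: vy ← 0.89·12.626 = 11.237
Arc 6: start y=0.000, vy=11.237 → t=2.293, apex=6.442, x_land=231.484, impact vy=-11.237
  bounce: vy ← 0.89·11.237 = 10.001
Arc 7: start y=0.000, vy=10.001 → t=2.041, apex=5.103, x_land=258.385, impact vy=-10.001
  bounce: vy ← 0.89·10.001 = 8.901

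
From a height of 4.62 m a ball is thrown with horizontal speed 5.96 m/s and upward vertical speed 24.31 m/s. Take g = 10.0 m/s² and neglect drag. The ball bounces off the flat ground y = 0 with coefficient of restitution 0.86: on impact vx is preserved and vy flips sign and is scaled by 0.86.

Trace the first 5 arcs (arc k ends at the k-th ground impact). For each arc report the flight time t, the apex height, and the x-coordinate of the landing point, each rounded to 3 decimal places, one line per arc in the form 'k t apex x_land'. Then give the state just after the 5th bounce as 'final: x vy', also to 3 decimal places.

1 5.045 34.169 30.069
2 4.496 25.271 56.867
3 3.867 18.691 79.914
4 3.325 13.824 99.734
5 2.860 10.224 116.779
final: 116.779 12.298

Arc 1: start y=4.620, vy=24.310 → t=5.045, apex=34.169, x_land=30.069, impact vy=-26.141
  bounce: vy ← 0.86·26.141 = 22.482
Arc 2: start y=0.000, vy=22.482 → t=4.496, apex=25.271, x_land=56.867, impact vy=-22.482
  bounce: vy ← 0.86·22.482 = 19.334
Arc 3: start y=0.000, vy=19.334 → t=3.867, apex=18.691, x_land=79.914, impact vy=-19.334
  bounce: vy ← 0.86·19.334 = 16.627
Arc 4: start y=0.000, vy=16.627 → t=3.325, apex=13.824, x_land=99.734, impact vy=-16.627
  bounce: vy ← 0.86·16.627 = 14.300
Arc 5: start y=0.000, vy=14.300 → t=2.860, apex=10.224, x_land=116.779, impact vy=-14.300
  bounce: vy ← 0.86·14.300 = 12.298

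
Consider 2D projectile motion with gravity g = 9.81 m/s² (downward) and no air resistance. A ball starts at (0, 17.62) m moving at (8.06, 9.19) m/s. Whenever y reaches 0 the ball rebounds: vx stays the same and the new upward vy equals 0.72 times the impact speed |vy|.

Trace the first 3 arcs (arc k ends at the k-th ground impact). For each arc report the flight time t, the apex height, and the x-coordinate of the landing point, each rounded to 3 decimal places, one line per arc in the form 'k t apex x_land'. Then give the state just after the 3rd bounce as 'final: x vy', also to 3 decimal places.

1 3.051 21.925 24.591
2 3.044 11.366 49.129
3 2.192 5.892 66.797
final: 66.797 7.741

Arc 1: start y=17.620, vy=9.190 → t=3.051, apex=21.925, x_land=24.591, impact vy=-20.740
  bounce: vy ← 0.72·20.740 = 14.933
Arc 2: start y=0.000, vy=14.933 → t=3.044, apex=11.366, x_land=49.129, impact vy=-14.933
  bounce: vy ← 0.72·14.933 = 10.752
Arc 3: start y=0.000, vy=10.752 → t=2.192, apex=5.892, x_land=66.797, impact vy=-10.752
  bounce: vy ← 0.72·10.752 = 7.741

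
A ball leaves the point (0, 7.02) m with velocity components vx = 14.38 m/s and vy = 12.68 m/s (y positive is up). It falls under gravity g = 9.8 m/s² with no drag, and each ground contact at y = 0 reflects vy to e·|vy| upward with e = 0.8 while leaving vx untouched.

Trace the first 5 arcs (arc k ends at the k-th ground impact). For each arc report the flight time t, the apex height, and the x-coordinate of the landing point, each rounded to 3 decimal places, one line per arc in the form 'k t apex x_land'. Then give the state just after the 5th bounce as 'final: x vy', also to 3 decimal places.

1 3.056 15.223 43.952
2 2.820 9.743 84.506
3 2.256 6.235 116.949
4 1.805 3.991 142.904
5 1.444 2.554 163.668
final: 163.668 5.660

Arc 1: start y=7.020, vy=12.680 → t=3.056, apex=15.223, x_land=43.952, impact vy=-17.274
  bounce: vy ← 0.8·17.274 = 13.819
Arc 2: start y=0.000, vy=13.819 → t=2.820, apex=9.743, x_land=84.506, impact vy=-13.819
  bounce: vy ← 0.8·13.819 = 11.055
Arc 3: start y=0.000, vy=11.055 → t=2.256, apex=6.235, x_land=116.949, impact vy=-11.055
  bounce: vy ← 0.8·11.055 = 8.844
Arc 4: start y=0.000, vy=8.844 → t=1.805, apex=3.991, x_land=142.904, impact vy=-8.844
  bounce: vy ← 0.8·8.844 = 7.075
Arc 5: start y=0.000, vy=7.075 → t=1.444, apex=2.554, x_land=163.668, impact vy=-7.075
  bounce: vy ← 0.8·7.075 = 5.660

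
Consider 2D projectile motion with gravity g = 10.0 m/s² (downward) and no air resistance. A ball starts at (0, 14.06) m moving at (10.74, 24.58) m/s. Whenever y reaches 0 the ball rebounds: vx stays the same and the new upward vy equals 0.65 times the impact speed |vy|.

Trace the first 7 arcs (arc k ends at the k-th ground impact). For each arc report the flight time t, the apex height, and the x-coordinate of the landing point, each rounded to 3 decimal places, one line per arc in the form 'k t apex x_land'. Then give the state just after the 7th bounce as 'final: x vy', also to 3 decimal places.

Arc 1: start y=14.060, vy=24.580 → t=5.434, apex=44.269, x_land=58.356, impact vy=-29.755
  bounce: vy ← 0.65·29.755 = 19.341
Arc 2: start y=0.000, vy=19.341 → t=3.868, apex=18.704, x_land=99.900, impact vy=-19.341
  bounce: vy ← 0.65·19.341 = 12.572
Arc 3: start y=0.000, vy=12.572 → t=2.514, apex=7.902, x_land=126.904, impact vy=-12.572
  bounce: vy ← 0.65·12.572 = 8.172
Arc 4: start y=0.000, vy=8.172 → t=1.634, apex=3.339, x_land=144.457, impact vy=-8.172
  bounce: vy ← 0.65·8.172 = 5.312
Arc 5: start y=0.000, vy=5.312 → t=1.062, apex=1.411, x_land=155.866, impact vy=-5.312
  bounce: vy ← 0.65·5.312 = 3.452
Arc 6: start y=0.000, vy=3.452 → t=0.690, apex=0.596, x_land=163.282, impact vy=-3.452
  bounce: vy ← 0.65·3.452 = 2.244
Arc 7: start y=0.000, vy=2.244 → t=0.449, apex=0.252, x_land=168.102, impact vy=-2.244
  bounce: vy ← 0.65·2.244 = 1.459

1 5.434 44.269 58.356
2 3.868 18.704 99.900
3 2.514 7.902 126.904
4 1.634 3.339 144.457
5 1.062 1.411 155.866
6 0.690 0.596 163.282
7 0.449 0.252 168.102
final: 168.102 1.459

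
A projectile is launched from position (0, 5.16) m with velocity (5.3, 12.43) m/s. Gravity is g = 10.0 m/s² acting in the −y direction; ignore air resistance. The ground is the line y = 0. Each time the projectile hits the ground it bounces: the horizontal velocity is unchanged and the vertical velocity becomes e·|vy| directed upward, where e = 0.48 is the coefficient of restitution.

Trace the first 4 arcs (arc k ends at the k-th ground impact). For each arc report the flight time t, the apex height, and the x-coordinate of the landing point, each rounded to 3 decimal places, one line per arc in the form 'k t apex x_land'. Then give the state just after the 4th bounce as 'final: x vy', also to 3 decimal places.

Arc 1: start y=5.160, vy=12.430 → t=2.848, apex=12.885, x_land=15.096, impact vy=-16.053
  bounce: vy ← 0.48·16.053 = 7.706
Arc 2: start y=0.000, vy=7.706 → t=1.541, apex=2.969, x_land=23.264, impact vy=-7.706
  bounce: vy ← 0.48·7.706 = 3.699
Arc 3: start y=0.000, vy=3.699 → t=0.740, apex=0.684, x_land=27.185, impact vy=-3.699
  bounce: vy ← 0.48·3.699 = 1.775
Arc 4: start y=0.000, vy=1.775 → t=0.355, apex=0.158, x_land=29.066, impact vy=-1.775
  bounce: vy ← 0.48·1.775 = 0.852

1 2.848 12.885 15.096
2 1.541 2.969 23.264
3 0.740 0.684 27.185
4 0.355 0.158 29.066
final: 29.066 0.852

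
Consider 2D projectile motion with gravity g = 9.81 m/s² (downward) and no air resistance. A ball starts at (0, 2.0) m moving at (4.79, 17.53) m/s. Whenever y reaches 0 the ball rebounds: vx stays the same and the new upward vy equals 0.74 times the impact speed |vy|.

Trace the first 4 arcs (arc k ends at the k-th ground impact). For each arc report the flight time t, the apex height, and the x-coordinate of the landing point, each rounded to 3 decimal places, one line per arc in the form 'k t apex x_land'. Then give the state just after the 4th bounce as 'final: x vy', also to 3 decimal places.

1 3.685 17.663 17.649
2 2.808 9.672 31.102
3 2.078 5.296 41.057
4 1.538 2.900 48.423
final: 48.423 5.582

Arc 1: start y=2.000, vy=17.530 → t=3.685, apex=17.663, x_land=17.649, impact vy=-18.616
  bounce: vy ← 0.74·18.616 = 13.776
Arc 2: start y=0.000, vy=13.776 → t=2.808, apex=9.672, x_land=31.102, impact vy=-13.776
  bounce: vy ← 0.74·13.776 = 10.194
Arc 3: start y=0.000, vy=10.194 → t=2.078, apex=5.296, x_land=41.057, impact vy=-10.194
  bounce: vy ← 0.74·10.194 = 7.543
Arc 4: start y=0.000, vy=7.543 → t=1.538, apex=2.900, x_land=48.423, impact vy=-7.543
  bounce: vy ← 0.74·7.543 = 5.582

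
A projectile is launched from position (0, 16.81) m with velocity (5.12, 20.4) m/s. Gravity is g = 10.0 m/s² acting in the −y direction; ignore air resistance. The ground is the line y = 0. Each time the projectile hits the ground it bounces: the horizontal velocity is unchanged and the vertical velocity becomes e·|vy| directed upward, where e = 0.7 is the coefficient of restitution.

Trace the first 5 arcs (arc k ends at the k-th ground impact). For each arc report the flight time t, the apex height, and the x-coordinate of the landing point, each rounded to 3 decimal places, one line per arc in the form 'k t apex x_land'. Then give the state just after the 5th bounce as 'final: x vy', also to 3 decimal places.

1 4.783 37.618 24.489
2 3.840 18.433 44.150
3 2.688 9.032 57.913
4 1.882 4.426 67.547
5 1.317 2.169 74.290
final: 74.290 4.610

Arc 1: start y=16.810, vy=20.400 → t=4.783, apex=37.618, x_land=24.489, impact vy=-27.429
  bounce: vy ← 0.7·27.429 = 19.200
Arc 2: start y=0.000, vy=19.200 → t=3.840, apex=18.433, x_land=44.150, impact vy=-19.200
  bounce: vy ← 0.7·19.200 = 13.440
Arc 3: start y=0.000, vy=13.440 → t=2.688, apex=9.032, x_land=57.913, impact vy=-13.440
  bounce: vy ← 0.7·13.440 = 9.408
Arc 4: start y=0.000, vy=9.408 → t=1.882, apex=4.426, x_land=67.547, impact vy=-9.408
  bounce: vy ← 0.7·9.408 = 6.586
Arc 5: start y=0.000, vy=6.586 → t=1.317, apex=2.169, x_land=74.290, impact vy=-6.586
  bounce: vy ← 0.7·6.586 = 4.610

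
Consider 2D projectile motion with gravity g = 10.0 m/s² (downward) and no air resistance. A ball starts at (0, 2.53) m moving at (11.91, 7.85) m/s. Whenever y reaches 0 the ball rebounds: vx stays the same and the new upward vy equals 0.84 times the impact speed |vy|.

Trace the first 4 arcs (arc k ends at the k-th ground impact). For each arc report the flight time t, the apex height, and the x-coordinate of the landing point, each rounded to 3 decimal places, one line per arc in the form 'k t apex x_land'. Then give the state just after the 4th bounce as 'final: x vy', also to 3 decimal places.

Arc 1: start y=2.530, vy=7.850 → t=1.844, apex=5.611, x_land=21.966, impact vy=-10.594
  bounce: vy ← 0.84·10.594 = 8.899
Arc 2: start y=0.000, vy=8.899 → t=1.780, apex=3.959, x_land=43.163, impact vy=-8.899
  bounce: vy ← 0.84·8.899 = 7.475
Arc 3: start y=0.000, vy=7.475 → t=1.495, apex=2.794, x_land=60.968, impact vy=-7.475
  bounce: vy ← 0.84·7.475 = 6.279
Arc 4: start y=0.000, vy=6.279 → t=1.256, apex=1.971, x_land=75.924, impact vy=-6.279
  bounce: vy ← 0.84·6.279 = 5.274

1 1.844 5.611 21.966
2 1.780 3.959 43.163
3 1.495 2.794 60.968
4 1.256 1.971 75.924
final: 75.924 5.274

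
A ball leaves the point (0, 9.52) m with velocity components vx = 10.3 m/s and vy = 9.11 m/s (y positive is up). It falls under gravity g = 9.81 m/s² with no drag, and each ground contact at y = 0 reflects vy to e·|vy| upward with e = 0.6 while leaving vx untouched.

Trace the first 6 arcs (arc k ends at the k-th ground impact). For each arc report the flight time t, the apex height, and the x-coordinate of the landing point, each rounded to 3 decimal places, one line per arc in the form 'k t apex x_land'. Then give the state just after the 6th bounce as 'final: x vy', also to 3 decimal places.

Arc 1: start y=9.520, vy=9.110 → t=2.603, apex=13.750, x_land=26.810, impact vy=-16.425
  bounce: vy ← 0.6·16.425 = 9.855
Arc 2: start y=0.000, vy=9.855 → t=2.009, apex=4.950, x_land=47.505, impact vy=-9.855
  bounce: vy ← 0.6·9.855 = 5.913
Arc 3: start y=0.000, vy=5.913 → t=1.205, apex=1.782, x_land=59.921, impact vy=-5.913
  bounce: vy ← 0.6·5.913 = 3.548
Arc 4: start y=0.000, vy=3.548 → t=0.723, apex=0.642, x_land=67.371, impact vy=-3.548
  bounce: vy ← 0.6·3.548 = 2.129
Arc 5: start y=0.000, vy=2.129 → t=0.434, apex=0.231, x_land=71.841, impact vy=-2.129
  bounce: vy ← 0.6·2.129 = 1.277
Arc 6: start y=0.000, vy=1.277 → t=0.260, apex=0.083, x_land=74.523, impact vy=-1.277
  bounce: vy ← 0.6·1.277 = 0.766

1 2.603 13.750 26.810
2 2.009 4.950 47.505
3 1.205 1.782 59.921
4 0.723 0.642 67.371
5 0.434 0.231 71.841
6 0.260 0.083 74.523
final: 74.523 0.766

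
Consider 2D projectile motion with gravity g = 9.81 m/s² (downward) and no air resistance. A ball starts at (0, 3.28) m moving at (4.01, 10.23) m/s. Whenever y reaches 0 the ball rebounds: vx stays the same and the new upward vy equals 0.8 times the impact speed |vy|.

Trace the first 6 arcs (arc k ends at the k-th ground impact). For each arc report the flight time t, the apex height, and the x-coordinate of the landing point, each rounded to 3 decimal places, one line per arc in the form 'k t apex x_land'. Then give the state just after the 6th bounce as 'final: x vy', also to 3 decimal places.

Arc 1: start y=3.280, vy=10.230 → t=2.368, apex=8.614, x_land=9.496, impact vy=-13.000
  bounce: vy ← 0.8·13.000 = 10.400
Arc 2: start y=0.000, vy=10.400 → t=2.120, apex=5.513, x_land=17.998, impact vy=-10.400
  bounce: vy ← 0.8·10.400 = 8.320
Arc 3: start y=0.000, vy=8.320 → t=1.696, apex=3.528, x_land=24.800, impact vy=-8.320
  bounce: vy ← 0.8·8.320 = 6.656
Arc 4: start y=0.000, vy=6.656 → t=1.357, apex=2.258, x_land=30.242, impact vy=-6.656
  bounce: vy ← 0.8·6.656 = 5.325
Arc 5: start y=0.000, vy=5.325 → t=1.086, apex=1.445, x_land=34.595, impact vy=-5.325
  bounce: vy ← 0.8·5.325 = 4.260
Arc 6: start y=0.000, vy=4.260 → t=0.868, apex=0.925, x_land=38.078, impact vy=-4.260
  bounce: vy ← 0.8·4.260 = 3.408

1 2.368 8.614 9.496
2 2.120 5.513 17.998
3 1.696 3.528 24.800
4 1.357 2.258 30.242
5 1.086 1.445 34.595
6 0.868 0.925 38.078
final: 38.078 3.408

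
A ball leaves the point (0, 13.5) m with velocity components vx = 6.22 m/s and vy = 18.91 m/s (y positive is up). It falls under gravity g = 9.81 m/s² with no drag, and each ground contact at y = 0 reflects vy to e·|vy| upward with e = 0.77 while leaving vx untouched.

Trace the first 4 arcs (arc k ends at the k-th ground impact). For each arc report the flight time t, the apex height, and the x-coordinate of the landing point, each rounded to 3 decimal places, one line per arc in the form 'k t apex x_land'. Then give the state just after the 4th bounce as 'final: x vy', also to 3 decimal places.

1 4.471 31.726 27.809
2 3.917 18.810 52.170
3 3.016 11.153 70.928
4 2.322 6.612 85.372
final: 85.372 8.770

Arc 1: start y=13.500, vy=18.910 → t=4.471, apex=31.726, x_land=27.809, impact vy=-24.949
  bounce: vy ← 0.77·24.949 = 19.211
Arc 2: start y=0.000, vy=19.211 → t=3.917, apex=18.810, x_land=52.170, impact vy=-19.211
  bounce: vy ← 0.77·19.211 = 14.792
Arc 3: start y=0.000, vy=14.792 → t=3.016, apex=11.153, x_land=70.928, impact vy=-14.792
  bounce: vy ← 0.77·14.792 = 11.390
Arc 4: start y=0.000, vy=11.390 → t=2.322, apex=6.612, x_land=85.372, impact vy=-11.390
  bounce: vy ← 0.77·11.390 = 8.770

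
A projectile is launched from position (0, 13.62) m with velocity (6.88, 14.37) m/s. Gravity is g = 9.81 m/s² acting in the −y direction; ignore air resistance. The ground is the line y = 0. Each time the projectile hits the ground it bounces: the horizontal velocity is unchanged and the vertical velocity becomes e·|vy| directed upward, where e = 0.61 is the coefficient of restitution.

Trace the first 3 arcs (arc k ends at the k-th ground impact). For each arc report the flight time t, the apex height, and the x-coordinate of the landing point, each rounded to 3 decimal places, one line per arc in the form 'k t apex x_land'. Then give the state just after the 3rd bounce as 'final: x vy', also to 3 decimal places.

1 3.684 24.145 25.342
2 2.707 8.984 43.965
3 1.651 3.343 55.325
final: 55.325 4.940

Arc 1: start y=13.620, vy=14.370 → t=3.684, apex=24.145, x_land=25.342, impact vy=-21.765
  bounce: vy ← 0.61·21.765 = 13.277
Arc 2: start y=0.000, vy=13.277 → t=2.707, apex=8.984, x_land=43.965, impact vy=-13.277
  bounce: vy ← 0.61·13.277 = 8.099
Arc 3: start y=0.000, vy=8.099 → t=1.651, apex=3.343, x_land=55.325, impact vy=-8.099
  bounce: vy ← 0.61·8.099 = 4.940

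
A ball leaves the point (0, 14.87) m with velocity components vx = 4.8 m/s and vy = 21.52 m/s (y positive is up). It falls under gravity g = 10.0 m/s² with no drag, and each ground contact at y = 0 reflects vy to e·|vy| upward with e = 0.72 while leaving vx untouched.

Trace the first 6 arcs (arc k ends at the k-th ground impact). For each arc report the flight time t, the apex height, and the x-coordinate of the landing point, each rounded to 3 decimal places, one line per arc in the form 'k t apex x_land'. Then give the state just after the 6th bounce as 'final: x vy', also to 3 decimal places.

1 4.910 38.026 23.567
2 3.971 19.712 42.628
3 2.859 10.219 56.352
4 2.059 5.297 66.234
5 1.482 2.746 73.349
6 1.067 1.424 78.471
final: 78.471 3.842

Arc 1: start y=14.870, vy=21.520 → t=4.910, apex=38.026, x_land=23.567, impact vy=-27.577
  bounce: vy ← 0.72·27.577 = 19.856
Arc 2: start y=0.000, vy=19.856 → t=3.971, apex=19.712, x_land=42.628, impact vy=-19.856
  bounce: vy ← 0.72·19.856 = 14.296
Arc 3: start y=0.000, vy=14.296 → t=2.859, apex=10.219, x_land=56.352, impact vy=-14.296
  bounce: vy ← 0.72·14.296 = 10.293
Arc 4: start y=0.000, vy=10.293 → t=2.059, apex=5.297, x_land=66.234, impact vy=-10.293
  bounce: vy ← 0.72·10.293 = 7.411
Arc 5: start y=0.000, vy=7.411 → t=1.482, apex=2.746, x_land=73.349, impact vy=-7.411
  bounce: vy ← 0.72·7.411 = 5.336
Arc 6: start y=0.000, vy=5.336 → t=1.067, apex=1.424, x_land=78.471, impact vy=-5.336
  bounce: vy ← 0.72·5.336 = 3.842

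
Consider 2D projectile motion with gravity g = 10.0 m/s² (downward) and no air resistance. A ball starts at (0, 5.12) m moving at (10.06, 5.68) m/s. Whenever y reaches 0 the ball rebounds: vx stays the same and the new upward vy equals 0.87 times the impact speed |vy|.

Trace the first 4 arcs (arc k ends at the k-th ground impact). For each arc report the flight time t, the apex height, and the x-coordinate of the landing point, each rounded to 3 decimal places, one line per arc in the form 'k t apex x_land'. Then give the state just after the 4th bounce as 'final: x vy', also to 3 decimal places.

Arc 1: start y=5.120, vy=5.680 → t=1.728, apex=6.733, x_land=17.388, impact vy=-11.604
  bounce: vy ← 0.87·11.604 = 10.096
Arc 2: start y=0.000, vy=10.096 → t=2.019, apex=5.096, x_land=37.701, impact vy=-10.096
  bounce: vy ← 0.87·10.096 = 8.783
Arc 3: start y=0.000, vy=8.783 → t=1.757, apex=3.857, x_land=55.373, impact vy=-8.783
  bounce: vy ← 0.87·8.783 = 7.642
Arc 4: start y=0.000, vy=7.642 → t=1.528, apex=2.920, x_land=70.748, impact vy=-7.642
  bounce: vy ← 0.87·7.642 = 6.648

1 1.728 6.733 17.388
2 2.019 5.096 37.701
3 1.757 3.857 55.373
4 1.528 2.920 70.748
final: 70.748 6.648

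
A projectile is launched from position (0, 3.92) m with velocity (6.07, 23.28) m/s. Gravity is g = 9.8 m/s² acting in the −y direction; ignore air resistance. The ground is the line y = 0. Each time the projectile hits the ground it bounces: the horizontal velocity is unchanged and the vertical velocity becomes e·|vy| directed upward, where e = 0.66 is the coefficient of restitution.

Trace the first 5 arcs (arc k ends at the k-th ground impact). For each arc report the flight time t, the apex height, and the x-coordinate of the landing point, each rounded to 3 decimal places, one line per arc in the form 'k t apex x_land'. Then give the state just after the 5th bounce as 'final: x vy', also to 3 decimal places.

1 4.914 31.571 29.827
2 3.351 13.752 50.165
3 2.211 5.991 63.588
4 1.460 2.609 72.447
5 0.963 1.137 78.294
final: 78.294 3.115

Arc 1: start y=3.920, vy=23.280 → t=4.914, apex=31.571, x_land=29.827, impact vy=-24.875
  bounce: vy ← 0.66·24.875 = 16.418
Arc 2: start y=0.000, vy=16.418 → t=3.351, apex=13.752, x_land=50.165, impact vy=-16.418
  bounce: vy ← 0.66·16.418 = 10.836
Arc 3: start y=0.000, vy=10.836 → t=2.211, apex=5.991, x_land=63.588, impact vy=-10.836
  bounce: vy ← 0.66·10.836 = 7.152
Arc 4: start y=0.000, vy=7.152 → t=1.460, apex=2.609, x_land=72.447, impact vy=-7.152
  bounce: vy ← 0.66·7.152 = 4.720
Arc 5: start y=0.000, vy=4.720 → t=0.963, apex=1.137, x_land=78.294, impact vy=-4.720
  bounce: vy ← 0.66·4.720 = 3.115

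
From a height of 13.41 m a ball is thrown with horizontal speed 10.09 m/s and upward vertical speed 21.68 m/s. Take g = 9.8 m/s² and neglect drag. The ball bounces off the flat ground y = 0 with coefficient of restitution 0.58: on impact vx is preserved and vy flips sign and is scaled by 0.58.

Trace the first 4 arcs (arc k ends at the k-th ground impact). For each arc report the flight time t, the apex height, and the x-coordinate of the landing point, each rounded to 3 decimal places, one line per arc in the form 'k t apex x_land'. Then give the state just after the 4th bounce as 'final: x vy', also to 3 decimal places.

Arc 1: start y=13.410, vy=21.680 → t=4.975, apex=37.391, x_land=50.194, impact vy=-27.071
  bounce: vy ← 0.58·27.071 = 15.701
Arc 2: start y=0.000, vy=15.701 → t=3.204, apex=12.578, x_land=82.526, impact vy=-15.701
  bounce: vy ← 0.58·15.701 = 9.107
Arc 3: start y=0.000, vy=9.107 → t=1.859, apex=4.231, x_land=101.279, impact vy=-9.107
  bounce: vy ← 0.58·9.107 = 5.282
Arc 4: start y=0.000, vy=5.282 → t=1.078, apex=1.423, x_land=112.155, impact vy=-5.282
  bounce: vy ← 0.58·5.282 = 3.064

1 4.975 37.391 50.194
2 3.204 12.578 82.526
3 1.859 4.231 101.279
4 1.078 1.423 112.155
final: 112.155 3.064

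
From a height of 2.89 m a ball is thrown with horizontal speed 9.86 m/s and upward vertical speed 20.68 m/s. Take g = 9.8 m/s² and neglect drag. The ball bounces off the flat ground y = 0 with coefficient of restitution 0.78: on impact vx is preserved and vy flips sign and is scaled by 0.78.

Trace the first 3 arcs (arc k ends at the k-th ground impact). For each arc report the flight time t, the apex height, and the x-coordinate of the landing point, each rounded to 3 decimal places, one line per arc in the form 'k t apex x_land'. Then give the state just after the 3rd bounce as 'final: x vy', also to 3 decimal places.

Arc 1: start y=2.890, vy=20.680 → t=4.356, apex=24.710, x_land=42.948, impact vy=-22.007
  bounce: vy ← 0.78·22.007 = 17.165
Arc 2: start y=0.000, vy=17.165 → t=3.503, apex=15.033, x_land=77.489, impact vy=-17.165
  bounce: vy ← 0.78·17.165 = 13.389
Arc 3: start y=0.000, vy=13.389 → t=2.732, apex=9.146, x_land=104.431, impact vy=-13.389
  bounce: vy ← 0.78·13.389 = 10.443

1 4.356 24.710 42.948
2 3.503 15.033 77.489
3 2.732 9.146 104.431
final: 104.431 10.443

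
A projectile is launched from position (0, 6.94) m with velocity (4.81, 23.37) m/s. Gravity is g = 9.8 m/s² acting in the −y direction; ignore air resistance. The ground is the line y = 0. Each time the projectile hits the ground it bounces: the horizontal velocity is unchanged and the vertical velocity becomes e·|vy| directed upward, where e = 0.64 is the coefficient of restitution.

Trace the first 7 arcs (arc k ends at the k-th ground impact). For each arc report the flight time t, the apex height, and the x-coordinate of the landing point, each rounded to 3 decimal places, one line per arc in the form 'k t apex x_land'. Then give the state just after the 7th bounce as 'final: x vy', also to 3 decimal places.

Arc 1: start y=6.940, vy=23.370 → t=5.050, apex=34.805, x_land=24.290, impact vy=-26.119
  bounce: vy ← 0.64·26.119 = 16.716
Arc 2: start y=0.000, vy=16.716 → t=3.411, apex=14.256, x_land=40.699, impact vy=-16.716
  bounce: vy ← 0.64·16.716 = 10.698
Arc 3: start y=0.000, vy=10.698 → t=2.183, apex=5.839, x_land=51.200, impact vy=-10.698
  bounce: vy ← 0.64·10.698 = 6.847
Arc 4: start y=0.000, vy=6.847 → t=1.397, apex=2.392, x_land=57.921, impact vy=-6.847
  bounce: vy ← 0.64·6.847 = 4.382
Arc 5: start y=0.000, vy=4.382 → t=0.894, apex=0.980, x_land=62.223, impact vy=-4.382
  bounce: vy ← 0.64·4.382 = 2.804
Arc 6: start y=0.000, vy=2.804 → t=0.572, apex=0.401, x_land=64.976, impact vy=-2.804
  bounce: vy ← 0.64·2.804 = 1.795
Arc 7: start y=0.000, vy=1.795 → t=0.366, apex=0.164, x_land=66.738, impact vy=-1.795
  bounce: vy ← 0.64·1.795 = 1.149

1 5.050 34.805 24.290
2 3.411 14.256 40.699
3 2.183 5.839 51.200
4 1.397 2.392 57.921
5 0.894 0.980 62.223
6 0.572 0.401 64.976
7 0.366 0.164 66.738
final: 66.738 1.149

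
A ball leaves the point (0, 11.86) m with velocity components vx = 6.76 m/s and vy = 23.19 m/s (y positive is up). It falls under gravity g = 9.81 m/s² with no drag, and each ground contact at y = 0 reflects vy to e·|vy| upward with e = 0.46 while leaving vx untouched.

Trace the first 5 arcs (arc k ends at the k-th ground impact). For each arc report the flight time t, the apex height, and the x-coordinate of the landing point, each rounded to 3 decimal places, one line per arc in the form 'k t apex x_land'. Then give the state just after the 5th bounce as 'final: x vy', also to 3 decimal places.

Arc 1: start y=11.860, vy=23.190 → t=5.193, apex=39.270, x_land=35.107, impact vy=-27.757
  bounce: vy ← 0.46·27.757 = 12.768
Arc 2: start y=0.000, vy=12.768 → t=2.603, apex=8.309, x_land=52.705, impact vy=-12.768
  bounce: vy ← 0.46·12.768 = 5.873
Arc 3: start y=0.000, vy=5.873 → t=1.197, apex=1.758, x_land=60.799, impact vy=-5.873
  bounce: vy ← 0.46·5.873 = 2.702
Arc 4: start y=0.000, vy=2.702 → t=0.551, apex=0.372, x_land=64.523, impact vy=-2.702
  bounce: vy ← 0.46·2.702 = 1.243
Arc 5: start y=0.000, vy=1.243 → t=0.253, apex=0.079, x_land=66.236, impact vy=-1.243
  bounce: vy ← 0.46·1.243 = 0.572

1 5.193 39.270 35.107
2 2.603 8.309 52.705
3 1.197 1.758 60.799
4 0.551 0.372 64.523
5 0.253 0.079 66.236
final: 66.236 0.572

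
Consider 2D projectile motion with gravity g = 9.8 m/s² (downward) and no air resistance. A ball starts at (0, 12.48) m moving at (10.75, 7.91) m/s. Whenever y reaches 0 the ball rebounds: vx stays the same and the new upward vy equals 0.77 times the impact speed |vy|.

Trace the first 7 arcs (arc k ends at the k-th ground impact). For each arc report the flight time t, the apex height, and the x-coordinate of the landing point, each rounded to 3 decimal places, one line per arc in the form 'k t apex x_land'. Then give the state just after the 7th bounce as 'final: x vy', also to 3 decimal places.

Arc 1: start y=12.480, vy=7.910 → t=2.596, apex=15.672, x_land=27.902, impact vy=-17.526
  bounce: vy ← 0.77·17.526 = 13.495
Arc 2: start y=0.000, vy=13.495 → t=2.754, apex=9.292, x_land=57.509, impact vy=-13.495
  bounce: vy ← 0.77·13.495 = 10.391
Arc 3: start y=0.000, vy=10.391 → t=2.121, apex=5.509, x_land=80.307, impact vy=-10.391
  bounce: vy ← 0.77·10.391 = 8.001
Arc 4: start y=0.000, vy=8.001 → t=1.633, apex=3.266, x_land=97.861, impact vy=-8.001
  bounce: vy ← 0.77·8.001 = 6.161
Arc 5: start y=0.000, vy=6.161 → t=1.257, apex=1.937, x_land=111.378, impact vy=-6.161
  bounce: vy ← 0.77·6.161 = 4.744
Arc 6: start y=0.000, vy=4.744 → t=0.968, apex=1.148, x_land=121.785, impact vy=-4.744
  bounce: vy ← 0.77·4.744 = 3.653
Arc 7: start y=0.000, vy=3.653 → t=0.745, apex=0.681, x_land=129.799, impact vy=-3.653
  bounce: vy ← 0.77·3.653 = 2.813

1 2.596 15.672 27.902
2 2.754 9.292 57.509
3 2.121 5.509 80.307
4 1.633 3.266 97.861
5 1.257 1.937 111.378
6 0.968 1.148 121.785
7 0.745 0.681 129.799
final: 129.799 2.813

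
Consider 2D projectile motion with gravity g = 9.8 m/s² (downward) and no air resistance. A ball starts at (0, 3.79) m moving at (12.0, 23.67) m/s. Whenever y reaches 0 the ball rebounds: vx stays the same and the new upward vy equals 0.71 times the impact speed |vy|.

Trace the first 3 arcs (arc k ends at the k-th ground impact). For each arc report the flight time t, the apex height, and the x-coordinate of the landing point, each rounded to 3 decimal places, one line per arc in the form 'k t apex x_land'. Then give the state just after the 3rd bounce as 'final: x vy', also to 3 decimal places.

1 4.986 32.375 59.829
2 3.650 16.320 103.629
3 2.592 8.227 134.728
final: 134.728 9.016

Arc 1: start y=3.790, vy=23.670 → t=4.986, apex=32.375, x_land=59.829, impact vy=-25.190
  bounce: vy ← 0.71·25.190 = 17.885
Arc 2: start y=0.000, vy=17.885 → t=3.650, apex=16.320, x_land=103.629, impact vy=-17.885
  bounce: vy ← 0.71·17.885 = 12.698
Arc 3: start y=0.000, vy=12.698 → t=2.592, apex=8.227, x_land=134.728, impact vy=-12.698
  bounce: vy ← 0.71·12.698 = 9.016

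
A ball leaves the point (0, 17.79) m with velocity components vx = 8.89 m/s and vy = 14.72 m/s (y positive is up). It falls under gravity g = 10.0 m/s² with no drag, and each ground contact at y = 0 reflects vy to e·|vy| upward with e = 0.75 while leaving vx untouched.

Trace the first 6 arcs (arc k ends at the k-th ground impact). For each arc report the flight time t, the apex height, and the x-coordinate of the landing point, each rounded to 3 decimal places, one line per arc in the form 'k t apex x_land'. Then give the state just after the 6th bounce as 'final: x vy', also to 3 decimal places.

Arc 1: start y=17.790, vy=14.720 → t=3.865, apex=28.624, x_land=34.357, impact vy=-23.927
  bounce: vy ← 0.75·23.927 = 17.945
Arc 2: start y=0.000, vy=17.945 → t=3.589, apex=16.101, x_land=66.263, impact vy=-17.945
  bounce: vy ← 0.75·17.945 = 13.459
Arc 3: start y=0.000, vy=13.459 → t=2.692, apex=9.057, x_land=90.192, impact vy=-13.459
  bounce: vy ← 0.75·13.459 = 10.094
Arc 4: start y=0.000, vy=10.094 → t=2.019, apex=5.094, x_land=108.139, impact vy=-10.094
  bounce: vy ← 0.75·10.094 = 7.571
Arc 5: start y=0.000, vy=7.571 → t=1.514, apex=2.866, x_land=121.600, impact vy=-7.571
  bounce: vy ← 0.75·7.571 = 5.678
Arc 6: start y=0.000, vy=5.678 → t=1.136, apex=1.612, x_land=131.695, impact vy=-5.678
  bounce: vy ← 0.75·5.678 = 4.258

1 3.865 28.624 34.357
2 3.589 16.101 66.263
3 2.692 9.057 90.192
4 2.019 5.094 108.139
5 1.514 2.866 121.600
6 1.136 1.612 131.695
final: 131.695 4.258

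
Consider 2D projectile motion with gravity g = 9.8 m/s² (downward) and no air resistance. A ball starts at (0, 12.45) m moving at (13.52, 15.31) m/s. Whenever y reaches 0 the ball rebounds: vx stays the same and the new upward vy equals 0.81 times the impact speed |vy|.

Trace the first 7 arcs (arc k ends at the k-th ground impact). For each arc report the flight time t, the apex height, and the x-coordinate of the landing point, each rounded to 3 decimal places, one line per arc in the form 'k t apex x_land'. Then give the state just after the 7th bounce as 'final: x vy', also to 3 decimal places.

1 3.794 24.409 51.297
2 3.616 16.015 100.181
3 2.929 10.507 139.777
4 2.372 6.894 171.850
5 1.922 4.523 197.829
6 1.556 2.968 218.872
7 1.261 1.947 235.917
final: 235.917 5.004

Arc 1: start y=12.450, vy=15.310 → t=3.794, apex=24.409, x_land=51.297, impact vy=-21.873
  bounce: vy ← 0.81·21.873 = 17.717
Arc 2: start y=0.000, vy=17.717 → t=3.616, apex=16.015, x_land=100.181, impact vy=-17.717
  bounce: vy ← 0.81·17.717 = 14.351
Arc 3: start y=0.000, vy=14.351 → t=2.929, apex=10.507, x_land=139.777, impact vy=-14.351
  bounce: vy ← 0.81·14.351 = 11.624
Arc 4: start y=0.000, vy=11.624 → t=2.372, apex=6.894, x_land=171.850, impact vy=-11.624
  bounce: vy ← 0.81·11.624 = 9.415
Arc 5: start y=0.000, vy=9.415 → t=1.922, apex=4.523, x_land=197.829, impact vy=-9.415
  bounce: vy ← 0.81·9.415 = 7.627
Arc 6: start y=0.000, vy=7.627 → t=1.556, apex=2.968, x_land=218.872, impact vy=-7.627
  bounce: vy ← 0.81·7.627 = 6.178
Arc 7: start y=0.000, vy=6.178 → t=1.261, apex=1.947, x_land=235.917, impact vy=-6.178
  bounce: vy ← 0.81·6.178 = 5.004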